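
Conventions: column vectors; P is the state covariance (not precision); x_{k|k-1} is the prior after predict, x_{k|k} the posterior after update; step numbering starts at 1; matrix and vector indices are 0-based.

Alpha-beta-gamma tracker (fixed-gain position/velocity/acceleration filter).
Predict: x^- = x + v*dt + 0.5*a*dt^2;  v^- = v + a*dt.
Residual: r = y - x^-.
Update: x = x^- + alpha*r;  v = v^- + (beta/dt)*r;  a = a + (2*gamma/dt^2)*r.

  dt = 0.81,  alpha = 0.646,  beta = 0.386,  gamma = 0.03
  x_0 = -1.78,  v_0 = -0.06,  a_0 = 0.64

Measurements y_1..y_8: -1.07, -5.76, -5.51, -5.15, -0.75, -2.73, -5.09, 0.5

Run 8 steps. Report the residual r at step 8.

resid = 3.9613

step 1: x_pred=-1.6186  r=0.5486  x^+=-1.2642  v^+=0.7199  a^+=0.6902
step 2: x_pred=-0.4547  r=-5.3053  x^+=-3.8819  v^+=-1.2493  a^+=0.2050
step 3: x_pred=-4.8266  r=-0.6834  x^+=-5.2681  v^+=-1.4089  a^+=0.1425
step 4: x_pred=-6.3625  r=1.2125  x^+=-5.5792  v^+=-0.7156  a^+=0.2534
step 5: x_pred=-6.0758  r=5.3258  x^+=-2.6353  v^+=2.0276  a^+=0.7404
step 6: x_pred=-0.7501  r=-1.9799  x^+=-2.0291  v^+=1.6838  a^+=0.5594
step 7: x_pred=-0.4817  r=-4.6083  x^+=-3.4587  v^+=-0.0591  a^+=0.1380
step 8: x_pred=-3.4613  r=3.9613  x^+=-0.9023  v^+=1.9403  a^+=0.5002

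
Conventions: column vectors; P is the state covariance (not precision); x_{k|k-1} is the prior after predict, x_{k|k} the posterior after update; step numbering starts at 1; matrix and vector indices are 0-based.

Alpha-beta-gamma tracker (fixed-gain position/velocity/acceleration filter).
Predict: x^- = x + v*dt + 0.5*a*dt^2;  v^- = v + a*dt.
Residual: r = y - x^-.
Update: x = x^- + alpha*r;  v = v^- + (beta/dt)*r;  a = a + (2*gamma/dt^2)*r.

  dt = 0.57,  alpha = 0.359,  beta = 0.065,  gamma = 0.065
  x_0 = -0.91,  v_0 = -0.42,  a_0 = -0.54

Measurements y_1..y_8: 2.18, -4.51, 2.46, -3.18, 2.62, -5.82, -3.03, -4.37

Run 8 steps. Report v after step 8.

step 1: x_pred=-1.2371  r=3.4171  x^+=-0.0104  v^+=-0.3381  a^+=0.8273
step 2: x_pred=-0.0687  r=-4.4413  x^+=-1.6631  v^+=-0.3730  a^+=-0.9498
step 3: x_pred=-2.0301  r=4.4901  x^+=-0.4181  v^+=-0.4024  a^+=0.8468
step 4: x_pred=-0.5099  r=-2.6701  x^+=-1.4685  v^+=-0.2242  a^+=-0.2216
step 5: x_pred=-1.6323  r=4.2523  x^+=-0.1057  v^+=0.1344  a^+=1.4799
step 6: x_pred=0.2113  r=-6.0313  x^+=-1.9539  v^+=0.2902  a^+=-0.9334
step 7: x_pred=-1.9402  r=-1.0898  x^+=-2.3314  v^+=-0.3662  a^+=-1.3695
step 8: x_pred=-2.7626  r=-1.6074  x^+=-3.3397  v^+=-1.3300  a^+=-2.0126

v_post = -1.3300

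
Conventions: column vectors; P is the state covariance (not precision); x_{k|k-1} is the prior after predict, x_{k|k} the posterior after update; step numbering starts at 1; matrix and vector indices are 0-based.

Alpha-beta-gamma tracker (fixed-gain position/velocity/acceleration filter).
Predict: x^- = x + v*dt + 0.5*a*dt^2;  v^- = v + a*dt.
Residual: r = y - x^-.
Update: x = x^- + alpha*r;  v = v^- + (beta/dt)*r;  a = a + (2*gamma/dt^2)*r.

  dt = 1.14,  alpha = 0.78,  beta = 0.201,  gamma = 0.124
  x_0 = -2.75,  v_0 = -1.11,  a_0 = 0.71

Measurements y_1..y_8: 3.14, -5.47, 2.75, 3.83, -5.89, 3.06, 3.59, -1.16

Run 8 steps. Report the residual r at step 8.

step 1: x_pred=-3.5540  r=6.6940  x^+=1.6673  v^+=0.8797  a^+=1.9874
step 2: x_pred=3.9615  r=-9.4315  x^+=-3.3951  v^+=1.4824  a^+=0.1876
step 3: x_pred=-1.5832  r=4.3332  x^+=1.7967  v^+=2.4603  a^+=1.0145
step 4: x_pred=5.2606  r=-1.4306  x^+=4.1447  v^+=3.3646  a^+=0.7415
step 5: x_pred=8.4622  r=-14.3522  x^+=-2.7325  v^+=1.6794  a^+=-1.9973
step 6: x_pred=-2.1159  r=5.1759  x^+=1.9213  v^+=0.3150  a^+=-1.0096
step 7: x_pred=1.6244  r=1.9656  x^+=3.1576  v^+=-0.4893  a^+=-0.6345
step 8: x_pred=2.1874  r=-3.3474  x^+=-0.4236  v^+=-1.8029  a^+=-1.2733

resid = -3.3474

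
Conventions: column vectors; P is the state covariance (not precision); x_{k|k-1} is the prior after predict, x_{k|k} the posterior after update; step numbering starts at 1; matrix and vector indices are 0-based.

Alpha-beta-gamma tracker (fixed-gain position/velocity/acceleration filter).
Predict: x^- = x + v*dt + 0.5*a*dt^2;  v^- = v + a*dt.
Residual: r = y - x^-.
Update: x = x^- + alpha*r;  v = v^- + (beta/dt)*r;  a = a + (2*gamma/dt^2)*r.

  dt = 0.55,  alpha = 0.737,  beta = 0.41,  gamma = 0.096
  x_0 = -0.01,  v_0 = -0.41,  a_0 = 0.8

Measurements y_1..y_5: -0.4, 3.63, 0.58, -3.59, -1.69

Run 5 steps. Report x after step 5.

step 1: x_pred=-0.1145  r=-0.2855  x^+=-0.3249  v^+=-0.1828  a^+=0.6188
step 2: x_pred=-0.3319  r=3.9619  x^+=2.5880  v^+=3.1109  a^+=3.1334
step 3: x_pred=4.7730  r=-4.1930  x^+=1.6827  v^+=1.7086  a^+=0.4721
step 4: x_pred=2.6939  r=-6.2839  x^+=-1.9373  v^+=-2.7161  a^+=-3.5163
step 5: x_pred=-3.9630  r=2.2730  x^+=-2.2878  v^+=-2.9556  a^+=-2.0736

x_post = -2.2878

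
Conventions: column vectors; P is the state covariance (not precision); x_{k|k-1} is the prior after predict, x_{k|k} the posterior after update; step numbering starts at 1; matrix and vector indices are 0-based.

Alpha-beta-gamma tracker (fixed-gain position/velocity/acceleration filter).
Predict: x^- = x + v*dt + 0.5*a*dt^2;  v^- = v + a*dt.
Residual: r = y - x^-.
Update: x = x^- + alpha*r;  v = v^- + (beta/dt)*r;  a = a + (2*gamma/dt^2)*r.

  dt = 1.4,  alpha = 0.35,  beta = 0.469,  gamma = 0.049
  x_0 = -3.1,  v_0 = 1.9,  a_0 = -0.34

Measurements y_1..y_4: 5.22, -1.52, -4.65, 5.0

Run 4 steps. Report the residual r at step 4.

step 1: x_pred=-0.7732  r=5.9932  x^+=1.3244  v^+=3.4317  a^+=-0.0403
step 2: x_pred=6.0893  r=-7.6093  x^+=3.4260  v^+=0.8261  a^+=-0.4208
step 3: x_pred=4.1702  r=-8.8202  x^+=1.0832  v^+=-2.7178  a^+=-0.8618
step 4: x_pred=-3.5663  r=8.5663  x^+=-0.5681  v^+=-1.0546  a^+=-0.4335

resid = 8.5663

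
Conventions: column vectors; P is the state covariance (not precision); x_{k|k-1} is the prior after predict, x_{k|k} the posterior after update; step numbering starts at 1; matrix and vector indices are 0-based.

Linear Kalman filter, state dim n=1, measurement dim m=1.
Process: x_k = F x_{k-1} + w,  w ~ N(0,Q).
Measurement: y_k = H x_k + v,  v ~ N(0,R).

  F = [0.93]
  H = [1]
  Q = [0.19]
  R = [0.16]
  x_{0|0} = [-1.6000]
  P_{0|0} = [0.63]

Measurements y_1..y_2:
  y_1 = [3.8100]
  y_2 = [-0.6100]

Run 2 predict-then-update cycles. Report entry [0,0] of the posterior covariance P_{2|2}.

P_post[0,0] = 0.1048

step 1: x^-=[-1.4880]  P^-=[0.7349]  S=[0.8949]  K=[0.8212]  nu=[5.2980]  x^+=[2.8628]  P^+=[0.1314]
step 2: x^-=[2.6624]  P^-=[0.3036]  S=[0.4636]  K=[0.6549]  nu=[-3.2724]  x^+=[0.5193]  P^+=[0.1048]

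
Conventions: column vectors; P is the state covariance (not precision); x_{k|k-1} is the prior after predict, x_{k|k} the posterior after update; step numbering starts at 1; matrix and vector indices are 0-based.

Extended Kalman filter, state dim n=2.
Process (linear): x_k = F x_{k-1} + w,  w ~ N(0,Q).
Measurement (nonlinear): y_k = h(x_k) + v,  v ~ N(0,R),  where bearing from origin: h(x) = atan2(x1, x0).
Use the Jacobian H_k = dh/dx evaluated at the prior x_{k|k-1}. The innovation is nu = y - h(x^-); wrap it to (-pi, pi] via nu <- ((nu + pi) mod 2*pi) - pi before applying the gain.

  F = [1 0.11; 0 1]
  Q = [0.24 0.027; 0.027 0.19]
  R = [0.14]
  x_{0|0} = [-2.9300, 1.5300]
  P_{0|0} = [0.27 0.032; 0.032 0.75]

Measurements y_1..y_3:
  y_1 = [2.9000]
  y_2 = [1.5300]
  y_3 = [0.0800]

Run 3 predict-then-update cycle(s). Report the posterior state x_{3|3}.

x_post = [0.3416, 3.8699]

step 1: x^-=[-2.7617, 1.5300]  P^-=[0.5261 0.1415; 0.1415 0.9400]  H_jac=[-0.1535 -0.2771]  S=[0.2366]  K=[-0.5070; -1.1926]  nu=[0.2643]  x^+=[-2.8957, 1.2148]  P^+=[0.4653 -0.0016; -0.0016 0.6035]
step 2: x^-=[-2.7621, 1.2148]  P^-=[0.7122 0.0918; 0.0918 0.7935]  H_jac=[-0.1334 -0.3034]  S=[0.2331]  K=[-0.5271; -1.0851]  nu=[-1.1973]  x^+=[-2.1310, 2.5139]  P^+=[0.6475 -0.0415; -0.0415 0.5190]
step 3: x^-=[-1.8545, 2.5139]  P^-=[0.8846 0.0426; 0.0426 0.7090]  H_jac=[-0.2576 -0.1900]  S=[0.2285]  K=[-1.0328; -0.6377]  nu=[-2.1264]  x^+=[0.3416, 3.8699]  P^+=[0.6409 -0.1079; -0.1079 0.6161]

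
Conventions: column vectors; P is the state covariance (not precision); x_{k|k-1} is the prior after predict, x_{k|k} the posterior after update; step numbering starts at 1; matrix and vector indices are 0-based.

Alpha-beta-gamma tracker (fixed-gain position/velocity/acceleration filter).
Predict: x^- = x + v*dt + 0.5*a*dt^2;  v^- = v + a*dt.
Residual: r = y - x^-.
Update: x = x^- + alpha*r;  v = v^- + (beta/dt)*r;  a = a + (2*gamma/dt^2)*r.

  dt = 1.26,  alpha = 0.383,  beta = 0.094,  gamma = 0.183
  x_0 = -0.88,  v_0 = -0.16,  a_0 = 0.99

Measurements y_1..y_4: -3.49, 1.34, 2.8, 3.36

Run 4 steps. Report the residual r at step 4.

resid = -2.4266

step 1: x_pred=-0.2957  r=-3.1943  x^+=-1.5191  v^+=0.8491  a^+=0.2536
step 2: x_pred=-0.2480  r=1.5880  x^+=0.3602  v^+=1.2871  a^+=0.6197
step 3: x_pred=2.4739  r=0.3261  x^+=2.5988  v^+=2.0922  a^+=0.6949
step 4: x_pred=5.7866  r=-2.4266  x^+=4.8572  v^+=2.7867  a^+=0.1354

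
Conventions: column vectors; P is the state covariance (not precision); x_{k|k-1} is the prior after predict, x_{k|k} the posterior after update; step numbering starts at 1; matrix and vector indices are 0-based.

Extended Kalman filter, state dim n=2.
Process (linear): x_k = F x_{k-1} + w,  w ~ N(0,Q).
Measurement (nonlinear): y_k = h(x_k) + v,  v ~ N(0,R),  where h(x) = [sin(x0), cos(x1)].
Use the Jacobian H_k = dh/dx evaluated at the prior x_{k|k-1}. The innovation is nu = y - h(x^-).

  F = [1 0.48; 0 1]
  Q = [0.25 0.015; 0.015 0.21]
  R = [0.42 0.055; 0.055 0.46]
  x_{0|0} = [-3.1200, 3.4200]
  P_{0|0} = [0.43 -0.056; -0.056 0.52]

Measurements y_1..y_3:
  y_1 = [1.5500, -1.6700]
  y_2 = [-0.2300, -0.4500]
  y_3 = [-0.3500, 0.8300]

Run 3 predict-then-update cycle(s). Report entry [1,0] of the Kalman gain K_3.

step 1: x^-=[-1.4784, 3.4200]  P^-=[0.7460 0.2086; 0.2086 0.7300]  H_jac=[0.0923 0.0000; 0.0000 0.2748]  S=[0.4264 0.0603; 0.0603 0.5151]  K=[0.1482 0.0939; -0.0101 0.3906]  nu=[2.5457, -0.7085]  x^+=[-1.1678, 3.1175]  P^+=[0.7305 0.1869; 0.1869 0.6518]
step 2: x^-=[0.3286, 3.1175]  P^-=[1.3101 0.5148; 0.5148 0.8618]  H_jac=[0.9465 0.0000; 0.0000 -0.0241]  S=[1.5936 0.0433; 0.0433 0.4605]  K=[0.7808 -0.1003; 0.3077 -0.0740]  nu=[-0.5528, 0.5497]  x^+=[-0.1581, 2.9068]  P^+=[0.3407 0.1323; 0.1323 0.7103]
step 3: x^-=[1.2372, 2.9068]  P^-=[0.8813 0.4882; 0.4882 0.9203]  H_jac=[0.3275 0.0000; 0.0000 -0.2327]  S=[0.5145 0.0178; 0.0178 0.5098]  K=[0.5693 -0.2427; 0.3257 -0.4314]  nu=[-1.2949, 1.8026]  x^+=[0.0625, 1.7074]  P^+=[0.6894 0.3452; 0.3452 0.7759]

K[1,0] = 0.3257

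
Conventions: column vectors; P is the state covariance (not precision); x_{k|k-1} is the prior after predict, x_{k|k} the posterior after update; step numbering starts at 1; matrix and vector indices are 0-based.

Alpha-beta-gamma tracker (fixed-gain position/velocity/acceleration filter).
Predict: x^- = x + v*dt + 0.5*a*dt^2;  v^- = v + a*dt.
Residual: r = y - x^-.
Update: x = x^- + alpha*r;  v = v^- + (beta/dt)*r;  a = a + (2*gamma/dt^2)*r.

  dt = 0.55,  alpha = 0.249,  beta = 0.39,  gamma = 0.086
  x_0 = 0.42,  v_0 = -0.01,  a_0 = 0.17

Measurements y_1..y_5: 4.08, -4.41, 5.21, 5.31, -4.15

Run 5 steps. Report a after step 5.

a_post = -2.7394

step 1: x_pred=0.4402  r=3.6398  x^+=1.3465  v^+=2.6644  a^+=2.2396
step 2: x_pred=3.1507  r=-7.5607  x^+=1.2681  v^+=-1.4650  a^+=-2.0594
step 3: x_pred=0.1508  r=5.0592  x^+=1.4106  v^+=0.9897  a^+=0.8172
step 4: x_pred=2.0785  r=3.2315  x^+=2.8832  v^+=3.7306  a^+=2.6546
step 5: x_pred=5.3365  r=-9.4865  x^+=2.9744  v^+=-1.5362  a^+=-2.7394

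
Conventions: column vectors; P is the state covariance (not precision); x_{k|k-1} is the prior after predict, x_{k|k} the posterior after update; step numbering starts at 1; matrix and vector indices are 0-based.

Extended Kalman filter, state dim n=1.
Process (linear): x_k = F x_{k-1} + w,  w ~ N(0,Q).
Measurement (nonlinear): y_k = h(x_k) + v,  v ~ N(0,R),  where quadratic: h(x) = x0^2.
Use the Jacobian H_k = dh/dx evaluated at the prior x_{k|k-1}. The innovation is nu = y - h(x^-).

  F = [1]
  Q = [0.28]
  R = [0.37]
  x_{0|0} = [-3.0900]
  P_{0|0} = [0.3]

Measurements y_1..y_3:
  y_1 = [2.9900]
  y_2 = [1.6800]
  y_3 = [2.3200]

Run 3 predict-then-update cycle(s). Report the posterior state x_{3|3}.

step 1: x^-=[-3.0900]  P^-=[0.5800]  H_jac=[-6.1800]  S=[22.5216]  K=[-0.1592]  nu=[-6.5581]  x^+=[-2.0463]  P^+=[0.0095]
step 2: x^-=[-2.0463]  P^-=[0.2895]  H_jac=[-4.0925]  S=[5.2192]  K=[-0.2270]  nu=[-2.5071]  x^+=[-1.4771]  P^+=[0.0205]
step 3: x^-=[-1.4771]  P^-=[0.3005]  H_jac=[-2.9541]  S=[2.9926]  K=[-0.2967]  nu=[0.1383]  x^+=[-1.5181]  P^+=[0.0372]

x_post = [-1.5181]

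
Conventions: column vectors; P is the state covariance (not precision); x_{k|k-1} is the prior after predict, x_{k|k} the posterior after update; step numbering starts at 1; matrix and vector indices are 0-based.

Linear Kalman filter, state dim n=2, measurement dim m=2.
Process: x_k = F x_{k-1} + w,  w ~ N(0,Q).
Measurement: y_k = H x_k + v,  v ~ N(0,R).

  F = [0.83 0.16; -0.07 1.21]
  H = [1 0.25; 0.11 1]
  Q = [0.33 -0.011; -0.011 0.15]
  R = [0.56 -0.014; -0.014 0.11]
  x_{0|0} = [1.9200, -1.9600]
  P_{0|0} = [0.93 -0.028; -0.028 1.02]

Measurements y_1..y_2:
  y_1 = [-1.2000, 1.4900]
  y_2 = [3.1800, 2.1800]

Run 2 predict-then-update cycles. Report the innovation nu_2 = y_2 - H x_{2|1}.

innov = [2.8516, 0.7452]

step 1: x^-=[1.2800, -2.5060]  P^-=[0.9894 0.1046; 0.1046 1.6527]  S=[1.7050 0.6155; 0.6155 1.7977]  K=[0.6307 -0.0972; -0.0348 0.9377]  nu=[-1.8535, 3.8552]  x^+=[-0.2638, 1.1734]  P^+=[0.3696 -0.0602; -0.0602 0.1103]
step 2: x^-=[-0.0312, 1.4383]  P^-=[0.5715 -0.0709; -0.0709 0.3234]  S=[1.1162 0.0569; 0.0569 0.4247]  K=[0.5005 -0.0859; -0.0291 0.7470]  nu=[2.8516, 0.7452]  x^+=[1.3319, 1.9118]  P^+=[0.2936 -0.0488; -0.0488 0.0879]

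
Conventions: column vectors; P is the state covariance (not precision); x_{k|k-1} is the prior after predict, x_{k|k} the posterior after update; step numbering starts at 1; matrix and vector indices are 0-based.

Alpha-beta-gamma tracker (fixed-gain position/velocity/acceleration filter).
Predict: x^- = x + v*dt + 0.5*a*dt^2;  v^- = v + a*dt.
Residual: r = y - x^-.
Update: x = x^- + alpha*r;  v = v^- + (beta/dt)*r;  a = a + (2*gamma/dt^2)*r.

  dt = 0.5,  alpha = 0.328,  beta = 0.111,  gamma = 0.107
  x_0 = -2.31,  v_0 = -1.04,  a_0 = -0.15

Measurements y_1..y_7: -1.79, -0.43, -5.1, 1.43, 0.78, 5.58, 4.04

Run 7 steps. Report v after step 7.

v_post = 8.6119

step 1: x_pred=-2.8487  r=1.0587  x^+=-2.5015  v^+=-0.8800  a^+=0.7563
step 2: x_pred=-2.8469  r=2.4169  x^+=-2.0542  v^+=0.0347  a^+=2.8252
step 3: x_pred=-1.6837  r=-3.4163  x^+=-2.8042  v^+=0.6889  a^+=-0.0992
step 4: x_pred=-2.4722  r=3.9022  x^+=-1.1923  v^+=1.5056  a^+=3.2410
step 5: x_pred=-0.0343  r=0.8143  x^+=0.2328  v^+=3.3069  a^+=3.9381
step 6: x_pred=2.3785  r=3.2015  x^+=3.4286  v^+=5.9867  a^+=6.6786
step 7: x_pred=7.2567  r=-3.2167  x^+=6.2016  v^+=8.6119  a^+=3.9251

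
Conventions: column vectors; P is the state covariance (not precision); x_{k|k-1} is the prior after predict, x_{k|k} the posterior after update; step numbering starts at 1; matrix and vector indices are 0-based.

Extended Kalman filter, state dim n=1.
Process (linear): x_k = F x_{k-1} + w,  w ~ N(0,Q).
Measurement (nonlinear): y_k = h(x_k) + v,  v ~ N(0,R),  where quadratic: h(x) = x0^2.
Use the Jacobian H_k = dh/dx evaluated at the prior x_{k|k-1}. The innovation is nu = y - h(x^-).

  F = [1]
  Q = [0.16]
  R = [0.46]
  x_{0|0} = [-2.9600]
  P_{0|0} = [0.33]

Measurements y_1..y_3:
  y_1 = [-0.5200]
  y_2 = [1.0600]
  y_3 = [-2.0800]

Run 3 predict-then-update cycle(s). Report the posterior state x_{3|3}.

step 1: x^-=[-2.9600]  P^-=[0.4900]  H_jac=[-5.9200]  S=[17.6327]  K=[-0.1645]  nu=[-9.2816]  x^+=[-1.4331]  P^+=[0.0128]
step 2: x^-=[-1.4331]  P^-=[0.1728]  H_jac=[-2.8661]  S=[1.8794]  K=[-0.2635]  nu=[-0.9937]  x^+=[-1.1712]  P^+=[0.0423]
step 3: x^-=[-1.1712]  P^-=[0.2023]  H_jac=[-2.3425]  S=[1.5700]  K=[-0.3018]  nu=[-3.4518]  x^+=[-0.1294]  P^+=[0.0593]

x_post = [-0.1294]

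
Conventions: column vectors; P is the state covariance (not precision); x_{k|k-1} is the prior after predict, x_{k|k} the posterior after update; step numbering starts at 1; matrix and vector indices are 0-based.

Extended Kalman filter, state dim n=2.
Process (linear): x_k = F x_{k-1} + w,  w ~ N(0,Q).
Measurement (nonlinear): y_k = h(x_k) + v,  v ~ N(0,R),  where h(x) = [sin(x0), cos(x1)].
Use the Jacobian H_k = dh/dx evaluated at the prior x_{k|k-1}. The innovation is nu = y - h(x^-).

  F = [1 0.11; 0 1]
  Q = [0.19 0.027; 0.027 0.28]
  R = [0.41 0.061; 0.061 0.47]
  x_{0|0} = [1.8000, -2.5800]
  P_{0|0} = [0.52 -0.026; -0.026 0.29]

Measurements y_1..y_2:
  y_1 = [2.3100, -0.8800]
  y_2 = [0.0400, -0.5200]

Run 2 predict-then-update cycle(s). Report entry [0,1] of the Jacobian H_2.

H_jac[0,1] = 0.0000

step 1: x^-=[1.5162, -2.5800]  P^-=[0.7078 0.0329; 0.0329 0.5700]  H_jac=[0.0546 0.0000; 0.0000 0.5325]  S=[0.4121 0.0620; 0.0620 0.6316]  K=[0.0909 0.0188; -0.0689 0.4873]  nu=[1.3115, -0.0336]  x^+=[1.6348, -2.6867]  P^+=[0.7039 0.0270; 0.0270 0.4222]
step 2: x^-=[1.3392, -2.6867]  P^-=[0.9050 0.1005; 0.1005 0.7022]  H_jac=[0.2295 0.0000; 0.0000 0.4393]  S=[0.4577 0.0711; 0.0711 0.6055]  K=[0.4507 0.0199; -0.0293 0.5129]  nu=[-0.9333, 0.3783]  x^+=[0.9261, -2.4653]  P^+=[0.8105 0.0839; 0.0839 0.5446]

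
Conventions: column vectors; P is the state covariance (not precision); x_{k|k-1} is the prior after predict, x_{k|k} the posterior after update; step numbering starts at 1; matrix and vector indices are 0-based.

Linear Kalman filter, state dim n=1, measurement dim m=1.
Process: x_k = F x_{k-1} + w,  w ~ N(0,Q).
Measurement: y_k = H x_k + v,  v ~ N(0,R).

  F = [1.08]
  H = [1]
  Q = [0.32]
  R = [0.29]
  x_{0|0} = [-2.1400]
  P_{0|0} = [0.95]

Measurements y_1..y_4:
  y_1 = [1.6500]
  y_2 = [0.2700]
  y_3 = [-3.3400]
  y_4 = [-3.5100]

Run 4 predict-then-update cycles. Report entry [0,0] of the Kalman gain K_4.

K[0,0] = 0.6511

step 1: x^-=[-2.3112]  P^-=[1.4281]  S=[1.7181]  K=[0.8312]  nu=[3.9612]  x^+=[0.9814]  P^+=[0.2411]
step 2: x^-=[1.0599]  P^-=[0.6012]  S=[0.8912]  K=[0.6746]  nu=[-0.7899]  x^+=[0.5270]  P^+=[0.1956]
step 3: x^-=[0.5692]  P^-=[0.5482]  S=[0.8382]  K=[0.6540]  nu=[-3.9092]  x^+=[-1.9875]  P^+=[0.1897]
step 4: x^-=[-2.1465]  P^-=[0.5412]  S=[0.8312]  K=[0.6511]  nu=[-1.3635]  x^+=[-3.0343]  P^+=[0.1888]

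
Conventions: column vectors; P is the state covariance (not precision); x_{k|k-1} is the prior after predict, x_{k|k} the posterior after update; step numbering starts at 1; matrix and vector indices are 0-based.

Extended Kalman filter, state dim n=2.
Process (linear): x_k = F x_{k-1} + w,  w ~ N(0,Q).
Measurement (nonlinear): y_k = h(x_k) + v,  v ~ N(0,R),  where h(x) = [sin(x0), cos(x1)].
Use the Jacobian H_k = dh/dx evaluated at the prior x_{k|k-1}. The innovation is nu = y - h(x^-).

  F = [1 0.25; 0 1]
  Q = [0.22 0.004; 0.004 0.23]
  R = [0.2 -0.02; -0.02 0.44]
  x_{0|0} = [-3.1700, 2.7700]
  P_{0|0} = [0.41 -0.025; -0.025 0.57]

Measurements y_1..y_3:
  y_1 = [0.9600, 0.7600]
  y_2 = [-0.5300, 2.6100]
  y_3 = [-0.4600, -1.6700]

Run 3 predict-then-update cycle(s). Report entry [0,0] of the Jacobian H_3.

H_jac[0,0] = -0.9936

step 1: x^-=[-2.4775, 2.7700]  P^-=[0.6531 0.1215; 0.1215 0.8000]  H_jac=[-0.7875 0.0000; 0.0000 -0.3631]  S=[0.6050 0.0147; 0.0147 0.5455]  K=[-0.8487 -0.0579; -0.1453 -0.5286]  nu=[1.5763, 1.6918]  x^+=[-3.9133, 1.6468]  P^+=[0.2141 0.0235; 0.0235 0.6326]
step 2: x^-=[-3.5017, 1.6468]  P^-=[0.4853 0.1856; 0.1856 0.8626]  H_jac=[-0.9359 0.0000; 0.0000 -0.9971]  S=[0.6251 0.1532; 0.1532 1.2976]  K=[-0.7123 -0.0585; -0.1189 -0.6488]  nu=[-0.8823, 2.6859]  x^+=[-3.0304, 0.0091]  P^+=[0.1510 0.0115; 0.0115 0.2839]
step 3: x^-=[-3.0281, 0.0091]  P^-=[0.3945 0.0865; 0.0865 0.5139]  H_jac=[-0.9936 0.0000; 0.0000 -0.0091]  S=[0.5894 -0.0192; -0.0192 0.4400]  K=[-0.6660 -0.0309; -0.1464 -0.0170]  nu=[-0.3467, -2.6700]  x^+=[-2.7147, 0.1052]  P^+=[0.1334 0.0291; 0.0291 0.5012]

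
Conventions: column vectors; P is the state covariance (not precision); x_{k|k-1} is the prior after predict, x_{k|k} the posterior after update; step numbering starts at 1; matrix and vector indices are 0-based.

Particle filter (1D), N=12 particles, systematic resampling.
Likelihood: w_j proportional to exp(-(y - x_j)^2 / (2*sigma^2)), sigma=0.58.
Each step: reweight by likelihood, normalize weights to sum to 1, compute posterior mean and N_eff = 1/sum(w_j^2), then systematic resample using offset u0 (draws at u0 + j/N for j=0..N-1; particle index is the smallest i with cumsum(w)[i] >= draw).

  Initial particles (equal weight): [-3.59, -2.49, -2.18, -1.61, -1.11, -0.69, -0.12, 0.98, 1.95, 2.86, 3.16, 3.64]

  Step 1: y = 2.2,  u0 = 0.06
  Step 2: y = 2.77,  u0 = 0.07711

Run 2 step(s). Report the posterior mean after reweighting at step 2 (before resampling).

step 1: w=[0.0000, 0.0000, 0.0000, 0.0000, 0.0000, 0.0000, 0.0002, 0.0593, 0.4941, 0.2838, 0.1378, 0.0249]  mean=2.3590  Neff=2.8757  idx=[8, 8, 8, 8, 8, 8, 9, 9, 9, 9, 10, 11]
step 2: w=[0.0505, 0.0505, 0.0505, 0.0505, 0.0505, 0.0505, 0.1357, 0.1357, 0.1357, 0.1357, 0.1095, 0.0446]  mean=2.6517  Neff=9.7157  idx=[1, 3, 4, 6, 6, 7, 8, 8, 9, 9, 10, 11]

post_mean = 2.6517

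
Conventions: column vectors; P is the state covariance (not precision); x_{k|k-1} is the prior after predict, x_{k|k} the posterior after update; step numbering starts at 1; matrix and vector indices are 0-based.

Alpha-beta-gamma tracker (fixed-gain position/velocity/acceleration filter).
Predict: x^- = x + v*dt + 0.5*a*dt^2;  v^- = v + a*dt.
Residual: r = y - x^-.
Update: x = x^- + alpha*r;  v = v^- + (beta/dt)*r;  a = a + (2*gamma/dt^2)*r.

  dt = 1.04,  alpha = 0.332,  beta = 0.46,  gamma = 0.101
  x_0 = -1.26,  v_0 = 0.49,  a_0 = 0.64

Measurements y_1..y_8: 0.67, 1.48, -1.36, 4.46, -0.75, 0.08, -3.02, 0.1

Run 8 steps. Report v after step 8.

v_post = -1.4205

step 1: x_pred=-0.4043  r=1.0743  x^+=-0.0476  v^+=1.6308  a^+=0.8406
step 2: x_pred=2.1030  r=-0.6230  x^+=1.8962  v^+=2.2295  a^+=0.7243
step 3: x_pred=4.6065  r=-5.9665  x^+=2.6256  v^+=0.3437  a^+=-0.3900
step 4: x_pred=2.7721  r=1.6879  x^+=3.3325  v^+=0.6846  a^+=-0.0748
step 5: x_pred=4.0041  r=-4.7541  x^+=2.4257  v^+=-1.4959  a^+=-0.9627
step 6: x_pred=0.3493  r=-0.2693  x^+=0.2599  v^+=-2.6162  a^+=-1.0130
step 7: x_pred=-3.0088  r=-0.0112  x^+=-3.0125  v^+=-3.6747  a^+=-1.0151
step 8: x_pred=-7.3831  r=7.4831  x^+=-4.8987  v^+=-1.4205  a^+=0.3825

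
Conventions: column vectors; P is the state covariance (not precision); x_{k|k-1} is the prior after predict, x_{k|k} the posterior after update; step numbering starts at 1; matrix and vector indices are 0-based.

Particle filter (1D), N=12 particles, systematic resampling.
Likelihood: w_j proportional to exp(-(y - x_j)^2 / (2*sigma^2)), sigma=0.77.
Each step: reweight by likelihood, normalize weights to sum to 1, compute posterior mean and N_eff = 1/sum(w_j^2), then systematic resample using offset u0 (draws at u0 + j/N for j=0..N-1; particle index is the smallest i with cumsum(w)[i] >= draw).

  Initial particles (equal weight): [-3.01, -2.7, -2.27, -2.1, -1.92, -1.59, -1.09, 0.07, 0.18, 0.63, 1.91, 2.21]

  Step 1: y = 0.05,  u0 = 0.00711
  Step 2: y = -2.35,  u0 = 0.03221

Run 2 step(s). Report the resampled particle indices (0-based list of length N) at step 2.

resampled_idx = [0, 0, 0, 0, 0, 0, 0, 0, 0, 1, 1, 1]

step 1: w=[0.0001, 0.0005, 0.0032, 0.0061, 0.0114, 0.0312, 0.1006, 0.3010, 0.2969, 0.2268, 0.0163, 0.0059]  mean=0.0585  Neff=4.1365  idx=[3, 6, 7, 7, 7, 7, 8, 8, 8, 9, 9, 9]
step 2: w=[0.7561, 0.2089, 0.0057, 0.0057, 0.0057, 0.0057, 0.0036, 0.0036, 0.0036, 0.0004, 0.0004, 0.0004]  mean=-1.8111  Neff=1.6248  idx=[0, 0, 0, 0, 0, 0, 0, 0, 0, 1, 1, 1]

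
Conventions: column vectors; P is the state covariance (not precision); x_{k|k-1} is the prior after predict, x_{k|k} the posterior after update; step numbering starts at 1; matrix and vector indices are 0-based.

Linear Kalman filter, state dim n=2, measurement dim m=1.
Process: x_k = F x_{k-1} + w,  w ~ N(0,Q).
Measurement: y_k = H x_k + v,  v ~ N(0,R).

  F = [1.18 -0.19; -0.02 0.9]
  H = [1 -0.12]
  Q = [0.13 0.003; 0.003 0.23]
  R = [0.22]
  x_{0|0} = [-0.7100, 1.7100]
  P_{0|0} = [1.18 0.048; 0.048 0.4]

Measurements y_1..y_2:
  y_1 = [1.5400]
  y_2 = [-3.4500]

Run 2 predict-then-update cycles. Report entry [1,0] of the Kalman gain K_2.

K[1,0] = -0.1840

step 1: x^-=[-1.1627, 1.5532]  P^-=[1.7659 -0.0421; -0.0421 0.5527]  S=[2.0040]  K=[0.8837; -0.0541]  nu=[2.8891]  x^+=[1.3905, 1.3969]  P^+=[0.2009 0.0537; 0.0537 0.5469]
step 2: x^-=[1.3753, 1.2294]  P^-=[0.4053 -0.0380; -0.0380 0.6711]  S=[0.6441]  K=[0.6364; -0.1840]  nu=[-4.6778]  x^+=[-1.6015, 2.0902]  P^+=[0.1445 0.0374; 0.0374 0.6493]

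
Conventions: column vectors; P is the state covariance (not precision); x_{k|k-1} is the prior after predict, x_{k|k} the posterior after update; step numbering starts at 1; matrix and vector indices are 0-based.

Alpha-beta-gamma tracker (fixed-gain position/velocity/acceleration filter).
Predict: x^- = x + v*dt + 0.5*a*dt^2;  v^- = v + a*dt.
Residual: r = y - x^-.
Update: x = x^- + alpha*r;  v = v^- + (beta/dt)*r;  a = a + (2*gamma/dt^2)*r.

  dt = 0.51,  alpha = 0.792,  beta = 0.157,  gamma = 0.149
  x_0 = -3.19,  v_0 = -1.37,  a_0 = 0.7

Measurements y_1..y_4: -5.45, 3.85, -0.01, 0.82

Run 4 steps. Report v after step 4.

v_post = 7.0540

step 1: x_pred=-3.7977  r=-1.6523  x^+=-5.1063  v^+=-1.5217  a^+=-1.1931
step 2: x_pred=-6.0375  r=9.8875  x^+=1.7934  v^+=0.9137  a^+=10.1352
step 3: x_pred=3.5774  r=-3.5874  x^+=0.7362  v^+=4.9782  a^+=6.0250
step 4: x_pred=4.0586  r=-3.2386  x^+=1.4936  v^+=7.0540  a^+=2.3144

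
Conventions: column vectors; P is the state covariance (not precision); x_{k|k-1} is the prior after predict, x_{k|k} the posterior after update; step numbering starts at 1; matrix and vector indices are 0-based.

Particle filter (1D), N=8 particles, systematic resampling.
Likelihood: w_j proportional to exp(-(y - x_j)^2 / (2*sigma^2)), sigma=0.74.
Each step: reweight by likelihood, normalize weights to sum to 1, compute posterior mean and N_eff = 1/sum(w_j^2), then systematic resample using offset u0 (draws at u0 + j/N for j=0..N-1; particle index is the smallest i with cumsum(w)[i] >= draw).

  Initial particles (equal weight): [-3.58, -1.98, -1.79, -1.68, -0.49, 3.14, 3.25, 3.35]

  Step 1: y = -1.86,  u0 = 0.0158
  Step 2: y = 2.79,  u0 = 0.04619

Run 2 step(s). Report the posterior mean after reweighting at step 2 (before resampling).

step 1: w=[0.0210, 0.3084, 0.3110, 0.3033, 0.0563, 0.0000, 0.0000, 0.0000]  mean=-1.7796  Neff=3.4789  idx=[0, 1, 1, 2, 2, 3, 3, 3]
step 2: w=[0.0000, 0.0201, 0.0201, 0.1016, 0.1016, 0.2522, 0.2522, 0.2522]  mean=-1.7144  Neff=4.7107  idx=[3, 4, 5, 5, 6, 6, 7, 7]

post_mean = -1.7144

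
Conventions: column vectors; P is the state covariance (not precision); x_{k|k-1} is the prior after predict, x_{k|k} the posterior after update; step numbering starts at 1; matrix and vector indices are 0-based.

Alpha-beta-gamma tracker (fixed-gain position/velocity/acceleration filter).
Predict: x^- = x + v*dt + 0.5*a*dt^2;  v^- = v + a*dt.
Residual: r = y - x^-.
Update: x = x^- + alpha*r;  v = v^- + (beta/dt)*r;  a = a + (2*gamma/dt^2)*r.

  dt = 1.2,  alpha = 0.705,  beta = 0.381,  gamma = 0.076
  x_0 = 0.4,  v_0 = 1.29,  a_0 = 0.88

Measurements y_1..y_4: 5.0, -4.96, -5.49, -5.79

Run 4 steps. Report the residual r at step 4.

step 1: x_pred=2.5816  r=2.4184  x^+=4.2866  v^+=3.1138  a^+=1.1353
step 2: x_pred=8.8406  r=-13.8006  x^+=-0.8888  v^+=0.0945  a^+=-0.3215
step 3: x_pred=-1.0069  r=-4.4831  x^+=-4.1675  v^+=-1.7146  a^+=-0.7947
step 4: x_pred=-6.7972  r=1.0072  x^+=-6.0871  v^+=-2.3485  a^+=-0.6884

resid = 1.0072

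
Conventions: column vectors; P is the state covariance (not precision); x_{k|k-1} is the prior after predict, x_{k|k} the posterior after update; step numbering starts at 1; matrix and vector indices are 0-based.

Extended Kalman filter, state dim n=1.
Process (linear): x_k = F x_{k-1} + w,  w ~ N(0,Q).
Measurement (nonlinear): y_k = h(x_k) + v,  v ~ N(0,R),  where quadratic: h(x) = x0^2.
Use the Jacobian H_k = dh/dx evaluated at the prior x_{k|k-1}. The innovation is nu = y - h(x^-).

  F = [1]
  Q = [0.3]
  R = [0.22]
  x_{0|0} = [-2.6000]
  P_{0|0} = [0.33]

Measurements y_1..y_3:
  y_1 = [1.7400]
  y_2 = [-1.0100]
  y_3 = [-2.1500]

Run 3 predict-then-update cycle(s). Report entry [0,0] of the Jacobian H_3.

step 1: x^-=[-2.6000]  P^-=[0.6300]  H_jac=[-5.2000]  S=[17.2552]  K=[-0.1899]  nu=[-5.0200]  x^+=[-1.6469]  P^+=[0.0080]
step 2: x^-=[-1.6469]  P^-=[0.3080]  H_jac=[-3.2938]  S=[3.5620]  K=[-0.2848]  nu=[-3.7224]  x^+=[-0.5866]  P^+=[0.0190]
step 3: x^-=[-0.5866]  P^-=[0.3190]  H_jac=[-1.1733]  S=[0.6591]  K=[-0.5679]  nu=[-2.4941]  x^+=[0.8297]  P^+=[0.1065]

H_jac[0,0] = -1.1733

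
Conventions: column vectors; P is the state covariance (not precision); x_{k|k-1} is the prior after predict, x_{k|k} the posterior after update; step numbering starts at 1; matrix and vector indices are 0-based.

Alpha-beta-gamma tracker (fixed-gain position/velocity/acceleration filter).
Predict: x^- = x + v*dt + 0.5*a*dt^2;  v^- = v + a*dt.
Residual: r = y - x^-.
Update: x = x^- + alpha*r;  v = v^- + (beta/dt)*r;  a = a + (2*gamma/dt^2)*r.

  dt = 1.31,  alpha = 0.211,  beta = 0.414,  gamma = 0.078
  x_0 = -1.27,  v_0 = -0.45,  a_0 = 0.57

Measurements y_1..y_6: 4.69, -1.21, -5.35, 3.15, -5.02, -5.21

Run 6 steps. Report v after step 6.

v_post = -4.4412

step 1: x_pred=-1.3704  r=6.0604  x^+=-0.0917  v^+=2.2120  a^+=1.1209
step 2: x_pred=3.7678  r=-4.9778  x^+=2.7175  v^+=2.1072  a^+=0.6684
step 3: x_pred=6.0515  r=-11.4015  x^+=3.6458  v^+=-0.6204  a^+=-0.3680
step 4: x_pred=2.5173  r=0.6327  x^+=2.6508  v^+=-0.9025  a^+=-0.3105
step 5: x_pred=1.2020  r=-6.2220  x^+=-0.1108  v^+=-3.2757  a^+=-0.8761
step 6: x_pred=-5.1537  r=-0.0563  x^+=-5.1656  v^+=-4.4412  a^+=-0.8812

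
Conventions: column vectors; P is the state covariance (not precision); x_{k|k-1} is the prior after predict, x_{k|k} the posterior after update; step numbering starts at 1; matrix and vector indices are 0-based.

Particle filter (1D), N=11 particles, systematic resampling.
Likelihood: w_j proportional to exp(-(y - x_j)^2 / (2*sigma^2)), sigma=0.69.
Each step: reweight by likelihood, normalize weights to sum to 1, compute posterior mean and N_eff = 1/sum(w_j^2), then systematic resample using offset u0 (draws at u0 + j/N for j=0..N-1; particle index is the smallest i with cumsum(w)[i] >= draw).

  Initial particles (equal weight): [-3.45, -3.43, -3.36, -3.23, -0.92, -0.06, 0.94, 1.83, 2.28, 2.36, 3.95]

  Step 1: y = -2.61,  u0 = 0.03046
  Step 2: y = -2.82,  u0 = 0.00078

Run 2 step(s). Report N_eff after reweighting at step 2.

N_eff = 10.8966

step 1: w=[0.2125, 0.2201, 0.2470, 0.2978, 0.0222, 0.0005, 0.0000, 0.0000, 0.0000, 0.0000, 0.0000]  mean=-3.3000  Neff=4.1027  idx=[0, 0, 0, 1, 1, 2, 2, 2, 3, 3, 3]
step 2: w=[0.0818, 0.0818, 0.0818, 0.0840, 0.0840, 0.0914, 0.0914, 0.0914, 0.1041, 0.1041, 0.1041]  mean=-3.3533  Neff=10.8966  idx=[0, 1, 2, 3, 4, 5, 6, 7, 8, 9, 10]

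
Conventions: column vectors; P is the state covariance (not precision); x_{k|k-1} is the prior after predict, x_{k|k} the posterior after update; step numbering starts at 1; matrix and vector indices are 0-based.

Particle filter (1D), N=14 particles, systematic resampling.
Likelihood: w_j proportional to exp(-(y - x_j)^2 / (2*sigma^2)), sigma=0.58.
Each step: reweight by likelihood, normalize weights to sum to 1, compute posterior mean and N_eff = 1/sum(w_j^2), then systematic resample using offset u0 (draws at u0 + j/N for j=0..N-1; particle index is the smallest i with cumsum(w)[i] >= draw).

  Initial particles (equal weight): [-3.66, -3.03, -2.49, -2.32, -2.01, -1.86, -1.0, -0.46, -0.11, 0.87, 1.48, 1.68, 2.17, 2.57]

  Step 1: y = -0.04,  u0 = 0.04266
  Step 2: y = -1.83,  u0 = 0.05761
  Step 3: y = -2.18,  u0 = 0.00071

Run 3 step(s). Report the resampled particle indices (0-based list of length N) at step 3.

resampled_idx = [0, 0, 0, 1, 1, 2, 2, 3, 3, 4, 4, 5, 5, 7]

step 1: w=[0.0000, 0.0000, 0.0001, 0.0002, 0.0013, 0.0031, 0.1075, 0.3254, 0.4198, 0.1235, 0.0136, 0.0052, 0.0003, 0.0000]  mean=-0.1752  Neff=3.2346  idx=[6, 7, 7, 7, 7, 7, 8, 8, 8, 8, 8, 8, 9, 9]
step 2: w=[0.4852, 0.0830, 0.0830, 0.0830, 0.0830, 0.0830, 0.0166, 0.0166, 0.0166, 0.0166, 0.0166, 0.0166, 0.0000, 0.0000]  mean=-0.6870  Neff=3.6832  idx=[0, 0, 0, 0, 0, 0, 1, 1, 2, 3, 4, 5, 6, 11]
step 3: w=[0.1512, 0.1512, 0.1512, 0.1512, 0.1512, 0.1512, 0.0147, 0.0147, 0.0147, 0.0147, 0.0147, 0.0147, 0.0021, 0.0021]  mean=-0.9486  Neff=7.2181  idx=[0, 0, 0, 1, 1, 2, 2, 3, 3, 4, 4, 5, 5, 7]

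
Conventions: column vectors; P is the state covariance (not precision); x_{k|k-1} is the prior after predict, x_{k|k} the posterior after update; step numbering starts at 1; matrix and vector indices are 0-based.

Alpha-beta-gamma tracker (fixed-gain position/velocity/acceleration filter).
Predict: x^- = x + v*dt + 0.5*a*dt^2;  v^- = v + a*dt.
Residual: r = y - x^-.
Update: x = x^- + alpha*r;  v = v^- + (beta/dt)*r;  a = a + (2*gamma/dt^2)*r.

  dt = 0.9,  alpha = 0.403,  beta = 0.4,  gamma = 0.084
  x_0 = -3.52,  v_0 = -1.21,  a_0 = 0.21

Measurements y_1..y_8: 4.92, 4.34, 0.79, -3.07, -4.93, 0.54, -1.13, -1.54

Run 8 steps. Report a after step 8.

step 1: x_pred=-4.5240  r=9.4440  x^+=-0.7180  v^+=3.1763  a^+=2.1687
step 2: x_pred=3.0190  r=1.3210  x^+=3.5514  v^+=5.7153  a^+=2.4427
step 3: x_pred=9.6844  r=-8.8944  x^+=6.1000  v^+=3.9607  a^+=0.5980
step 4: x_pred=9.9068  r=-12.9768  x^+=4.6771  v^+=-1.2686  a^+=-2.0935
step 5: x_pred=2.6875  r=-7.6175  x^+=-0.3823  v^+=-6.5383  a^+=-3.6734
step 6: x_pred=-7.7546  r=8.2946  x^+=-4.4119  v^+=-6.1579  a^+=-1.9531
step 7: x_pred=-10.7450  r=9.6150  x^+=-6.8702  v^+=-3.6424  a^+=0.0411
step 8: x_pred=-10.1316  r=8.5916  x^+=-6.6692  v^+=0.2132  a^+=1.8231

a_post = 1.8231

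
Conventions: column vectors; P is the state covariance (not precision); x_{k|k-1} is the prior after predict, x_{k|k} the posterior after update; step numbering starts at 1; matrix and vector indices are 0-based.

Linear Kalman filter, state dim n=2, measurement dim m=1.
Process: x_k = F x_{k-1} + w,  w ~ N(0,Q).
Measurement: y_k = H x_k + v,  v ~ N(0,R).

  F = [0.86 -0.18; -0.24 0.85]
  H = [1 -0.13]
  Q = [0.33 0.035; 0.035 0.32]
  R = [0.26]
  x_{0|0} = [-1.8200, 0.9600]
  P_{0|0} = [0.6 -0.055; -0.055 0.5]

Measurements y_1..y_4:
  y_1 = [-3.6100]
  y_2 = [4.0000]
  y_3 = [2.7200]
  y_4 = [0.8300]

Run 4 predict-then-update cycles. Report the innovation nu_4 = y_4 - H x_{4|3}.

step 1: x^-=[-1.7380, 1.2528]  P^-=[0.8070 -0.2079; -0.2079 0.7382]  S=[1.1335]  K=[0.7358; -0.2681]  nu=[-1.7091]  x^+=[-2.9955, 1.7110]  P^+=[0.1933 0.0157; 0.0157 0.6568]
step 2: x^-=[-2.8841, 2.1733]  P^-=[0.4894 -0.0933; -0.0933 0.7993]  S=[0.7872]  K=[0.6371; -0.2505]  nu=[7.1667]  x^+=[1.6821, 0.3783]  P^+=[0.1699 0.0324; 0.0324 0.7499]
step 3: x^-=[1.3785, -0.0822]  P^-=[0.4699 -0.0897; -0.0897 0.8584]  S=[0.7677]  K=[0.6273; -0.2622]  nu=[1.3308]  x^+=[2.2133, -0.4311]  P^+=[0.1678 0.0365; 0.0365 0.8056]
step 4: x^-=[1.9810, -0.8976]  P^-=[0.4689 -0.0946; -0.0946 0.8968]  S=[0.7687]  K=[0.6260; -0.2747]  nu=[-1.2677]  x^+=[1.1874, -0.5494]  P^+=[0.1677 0.0376; 0.0376 0.8388]

innov = [-1.2677]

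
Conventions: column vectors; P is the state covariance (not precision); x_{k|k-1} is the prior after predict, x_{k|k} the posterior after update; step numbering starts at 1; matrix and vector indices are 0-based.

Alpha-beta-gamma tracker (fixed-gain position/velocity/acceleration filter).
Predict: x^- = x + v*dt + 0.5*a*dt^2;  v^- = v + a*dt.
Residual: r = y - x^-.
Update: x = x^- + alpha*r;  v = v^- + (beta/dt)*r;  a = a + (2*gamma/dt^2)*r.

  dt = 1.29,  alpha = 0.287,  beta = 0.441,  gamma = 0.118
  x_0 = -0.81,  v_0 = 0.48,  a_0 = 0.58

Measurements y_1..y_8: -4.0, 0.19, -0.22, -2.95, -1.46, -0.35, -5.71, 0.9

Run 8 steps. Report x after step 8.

step 1: x_pred=0.2918  r=-4.2918  x^+=-0.9400  v^+=-0.2390  a^+=-0.0287
step 2: x_pred=-1.2721  r=1.4621  x^+=-0.8525  v^+=0.2239  a^+=0.1787
step 3: x_pred=-0.4150  r=0.1950  x^+=-0.3590  v^+=0.5211  a^+=0.2064
step 4: x_pred=0.4848  r=-3.4348  x^+=-0.5010  v^+=-0.3870  a^+=-0.2808
step 5: x_pred=-1.2338  r=-0.2262  x^+=-1.2987  v^+=-0.8265  a^+=-0.3129
step 6: x_pred=-2.6252  r=2.2752  x^+=-1.9722  v^+=-0.4523  a^+=0.0098
step 7: x_pred=-2.5475  r=-3.1625  x^+=-3.4551  v^+=-1.5207  a^+=-0.4387
step 8: x_pred=-5.7819  r=6.6819  x^+=-3.8642  v^+=0.1976  a^+=0.5089

x_post = -3.8642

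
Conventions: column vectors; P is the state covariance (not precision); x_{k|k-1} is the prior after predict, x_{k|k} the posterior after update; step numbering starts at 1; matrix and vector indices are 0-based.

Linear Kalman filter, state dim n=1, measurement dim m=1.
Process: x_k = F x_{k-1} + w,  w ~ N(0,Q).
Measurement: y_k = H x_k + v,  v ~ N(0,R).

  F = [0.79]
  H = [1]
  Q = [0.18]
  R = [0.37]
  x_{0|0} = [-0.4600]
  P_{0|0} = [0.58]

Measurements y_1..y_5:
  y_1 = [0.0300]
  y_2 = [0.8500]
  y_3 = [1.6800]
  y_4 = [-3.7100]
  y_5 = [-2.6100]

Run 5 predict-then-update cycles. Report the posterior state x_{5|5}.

step 1: x^-=[-0.3634]  P^-=[0.5420]  S=[0.9120]  K=[0.5943]  nu=[0.3934]  x^+=[-0.1296]  P^+=[0.2199]
step 2: x^-=[-0.1024]  P^-=[0.3172]  S=[0.6872]  K=[0.4616]  nu=[0.9524]  x^+=[0.3372]  P^+=[0.1708]
step 3: x^-=[0.2664]  P^-=[0.2866]  S=[0.6566]  K=[0.4365]  nu=[1.4136]  x^+=[0.8834]  P^+=[0.1615]
step 4: x^-=[0.6979]  P^-=[0.2808]  S=[0.6508]  K=[0.4315]  nu=[-4.4079]  x^+=[-1.2039]  P^+=[0.1596]
step 5: x^-=[-0.9511]  P^-=[0.2796]  S=[0.6496]  K=[0.4304]  nu=[-1.6589]  x^+=[-1.6652]  P^+=[0.1593]

x_post = [-1.6652]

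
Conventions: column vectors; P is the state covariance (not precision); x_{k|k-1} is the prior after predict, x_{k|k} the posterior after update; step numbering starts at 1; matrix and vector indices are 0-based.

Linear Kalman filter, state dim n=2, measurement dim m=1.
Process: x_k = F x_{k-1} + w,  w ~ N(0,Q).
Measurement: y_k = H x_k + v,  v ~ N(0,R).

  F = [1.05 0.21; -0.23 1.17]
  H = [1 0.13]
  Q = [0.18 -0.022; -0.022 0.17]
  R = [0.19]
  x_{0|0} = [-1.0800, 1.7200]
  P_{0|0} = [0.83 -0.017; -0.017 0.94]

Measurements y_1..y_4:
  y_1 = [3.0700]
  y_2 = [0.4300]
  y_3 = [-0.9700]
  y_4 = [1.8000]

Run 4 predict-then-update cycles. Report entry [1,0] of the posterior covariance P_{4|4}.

step 1: x^-=[-0.7728, 2.2608]  P^-=[1.1290 -0.0116; -0.0116 1.5098]  S=[1.3415]  K=[0.8405; 0.1377]  nu=[3.5489]  x^+=[2.2099, 2.7495]  P^+=[0.1814 -0.1668; -0.1668 1.4844]
step 2: x^-=[2.8978, 2.7086]  P^-=[0.3719 0.1020; 0.1020 2.3013]  S=[0.6273]  K=[0.6140; 0.6396]  nu=[-2.8200]  x^+=[1.1665, 0.9049]  P^+=[0.1354 -0.1443; -0.1443 2.0447]
step 3: x^-=[1.4149, 0.7905]  P^-=[0.3558 0.2774; 0.2774 3.0538]  S=[0.6696]  K=[0.5853; 1.0072]  nu=[-2.4876]  x^+=[-0.0411, -1.7151]  P^+=[0.1265 -0.1173; -0.1173 2.3746]
step 4: x^-=[-0.4034, -1.9972]  P^-=[0.3724 0.3924; 0.3924 3.4904]  S=[0.7234]  K=[0.5853; 1.1697]  nu=[2.4630]  x^+=[1.0382, 0.8837]  P^+=[0.1246 -0.1028; -0.1028 2.5006]

P_post[1,0] = -0.1028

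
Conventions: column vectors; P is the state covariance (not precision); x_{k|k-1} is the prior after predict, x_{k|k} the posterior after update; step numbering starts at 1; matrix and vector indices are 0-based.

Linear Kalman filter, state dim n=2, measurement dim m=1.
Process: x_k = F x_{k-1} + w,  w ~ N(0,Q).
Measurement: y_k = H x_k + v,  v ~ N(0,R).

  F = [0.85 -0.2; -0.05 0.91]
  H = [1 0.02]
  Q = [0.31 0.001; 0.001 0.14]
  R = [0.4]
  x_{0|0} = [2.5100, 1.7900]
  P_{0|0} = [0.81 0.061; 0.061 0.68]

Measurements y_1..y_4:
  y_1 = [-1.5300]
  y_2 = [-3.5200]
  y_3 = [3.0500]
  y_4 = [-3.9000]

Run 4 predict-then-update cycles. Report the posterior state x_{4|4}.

step 1: x^-=[1.7755, 1.5034]  P^-=[0.9017 -0.1094; -0.1094 0.6996]  S=[1.2976]  K=[0.6932; -0.0735]  nu=[-3.3356]  x^+=[-0.5367, 1.7486]  P^+=[0.2781 -0.0433; -0.0433 0.6926]
step 2: x^-=[-0.8060, 1.6181]  P^-=[0.5534 -0.1708; -0.1708 0.7181]  S=[0.9468]  K=[0.5808; -0.1652]  nu=[-2.7464]  x^+=[-2.4012, 2.0718]  P^+=[0.2339 -0.0799; -0.0799 0.6923]
step 3: x^-=[-2.4554, 2.0054]  P^-=[0.5339 -0.1976; -0.1976 0.7212]  S=[0.9263]  K=[0.5721; -0.1977]  nu=[5.4652]  x^+=[0.6714, 0.9248]  P^+=[0.2307 -0.0928; -0.0928 0.6850]
step 4: x^-=[0.3857, 0.8080]  P^-=[0.5356 -0.2062; -0.2062 0.7162]  S=[0.9277]  K=[0.5729; -0.2068]  nu=[-4.3019]  x^+=[-2.0790, 1.6976]  P^+=[0.2311 -0.0962; -0.0962 0.6766]

x_post = [-2.0790, 1.6976]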